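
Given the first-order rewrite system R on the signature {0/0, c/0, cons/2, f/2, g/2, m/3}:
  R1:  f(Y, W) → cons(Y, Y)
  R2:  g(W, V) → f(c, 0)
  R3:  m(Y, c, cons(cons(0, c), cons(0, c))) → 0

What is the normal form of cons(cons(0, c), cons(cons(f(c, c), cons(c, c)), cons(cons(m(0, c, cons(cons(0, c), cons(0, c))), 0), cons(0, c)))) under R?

1. cons(cons(0, c), cons(cons(f(c, c), cons(c, c)), cons(cons(m(0, c, cons(cons(0, c), cons(0, c))), 0), cons(0, c))))  →  cons(cons(0, c), cons(cons(cons(c, c), cons(c, c)), cons(cons(m(0, c, cons(cons(0, c), cons(0, c))), 0), cons(0, c))))   [R1 at 2.1.1]
2. cons(cons(0, c), cons(cons(cons(c, c), cons(c, c)), cons(cons(m(0, c, cons(cons(0, c), cons(0, c))), 0), cons(0, c))))  →  cons(cons(0, c), cons(cons(cons(c, c), cons(c, c)), cons(cons(0, 0), cons(0, c))))   [R3 at 2.2.1.1]

cons(cons(0, c), cons(cons(cons(c, c), cons(c, c)), cons(cons(0, 0), cons(0, c))))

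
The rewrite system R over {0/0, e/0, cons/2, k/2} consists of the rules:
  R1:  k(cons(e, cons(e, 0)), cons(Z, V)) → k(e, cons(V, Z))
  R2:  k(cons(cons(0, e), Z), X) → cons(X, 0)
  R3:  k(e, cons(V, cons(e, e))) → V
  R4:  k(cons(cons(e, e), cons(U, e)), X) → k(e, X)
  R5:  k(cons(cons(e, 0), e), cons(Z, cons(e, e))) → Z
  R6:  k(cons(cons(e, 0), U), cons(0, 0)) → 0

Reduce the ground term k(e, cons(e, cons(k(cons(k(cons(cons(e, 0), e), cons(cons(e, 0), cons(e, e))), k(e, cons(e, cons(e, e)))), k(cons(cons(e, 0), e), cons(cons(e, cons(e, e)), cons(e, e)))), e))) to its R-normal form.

1. k(e, cons(e, cons(k(cons(k(cons(cons(e, 0), e), cons(cons(e, 0), cons(e, e))), k(e, cons(e, cons(e, e)))), k(cons(cons(e, 0), e), cons(cons(e, cons(e, e)), cons(e, e)))), e)))  →  k(e, cons(e, cons(k(cons(cons(e, 0), k(e, cons(e, cons(e, e)))), k(cons(cons(e, 0), e), cons(cons(e, cons(e, e)), cons(e, e)))), e)))   [R5 at 2.2.1.1.1]
2. k(e, cons(e, cons(k(cons(cons(e, 0), k(e, cons(e, cons(e, e)))), k(cons(cons(e, 0), e), cons(cons(e, cons(e, e)), cons(e, e)))), e)))  →  k(e, cons(e, cons(k(cons(cons(e, 0), e), k(cons(cons(e, 0), e), cons(cons(e, cons(e, e)), cons(e, e)))), e)))   [R3 at 2.2.1.1.2]
3. k(e, cons(e, cons(k(cons(cons(e, 0), e), k(cons(cons(e, 0), e), cons(cons(e, cons(e, e)), cons(e, e)))), e)))  →  k(e, cons(e, cons(k(cons(cons(e, 0), e), cons(e, cons(e, e))), e)))   [R5 at 2.2.1.2]
4. k(e, cons(e, cons(k(cons(cons(e, 0), e), cons(e, cons(e, e))), e)))  →  k(e, cons(e, cons(e, e)))   [R5 at 2.2.1]
5. k(e, cons(e, cons(e, e)))  →  e   [R3 at ε]

e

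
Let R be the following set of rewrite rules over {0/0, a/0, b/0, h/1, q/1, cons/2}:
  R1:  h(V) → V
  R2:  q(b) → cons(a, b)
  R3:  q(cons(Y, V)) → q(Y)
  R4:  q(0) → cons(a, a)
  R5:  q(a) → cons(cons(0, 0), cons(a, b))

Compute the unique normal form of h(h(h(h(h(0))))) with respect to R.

0

1. h(h(h(h(h(0)))))  →  h(h(h(h(0))))   [R1 at ε]
2. h(h(h(h(0))))  →  h(h(h(0)))   [R1 at ε]
3. h(h(h(0)))  →  h(h(0))   [R1 at ε]
4. h(h(0))  →  h(0)   [R1 at ε]
5. h(0)  →  0   [R1 at ε]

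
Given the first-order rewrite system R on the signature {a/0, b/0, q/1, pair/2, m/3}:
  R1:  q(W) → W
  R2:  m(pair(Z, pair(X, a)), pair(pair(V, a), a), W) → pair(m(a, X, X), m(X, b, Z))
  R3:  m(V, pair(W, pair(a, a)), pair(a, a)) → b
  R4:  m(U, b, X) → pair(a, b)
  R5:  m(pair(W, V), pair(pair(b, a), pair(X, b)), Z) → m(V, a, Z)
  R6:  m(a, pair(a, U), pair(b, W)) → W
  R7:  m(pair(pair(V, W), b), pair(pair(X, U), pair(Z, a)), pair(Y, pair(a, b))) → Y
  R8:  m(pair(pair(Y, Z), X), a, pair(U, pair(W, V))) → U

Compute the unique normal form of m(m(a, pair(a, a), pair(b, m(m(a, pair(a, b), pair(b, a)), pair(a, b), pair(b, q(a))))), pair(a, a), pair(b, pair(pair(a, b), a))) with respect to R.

1. m(m(a, pair(a, a), pair(b, m(m(a, pair(a, b), pair(b, a)), pair(a, b), pair(b, q(a))))), pair(a, a), pair(b, pair(pair(a, b), a)))  →  m(m(m(a, pair(a, b), pair(b, a)), pair(a, b), pair(b, q(a))), pair(a, a), pair(b, pair(pair(a, b), a)))   [R6 at 1]
2. m(m(m(a, pair(a, b), pair(b, a)), pair(a, b), pair(b, q(a))), pair(a, a), pair(b, pair(pair(a, b), a)))  →  m(m(a, pair(a, b), pair(b, q(a))), pair(a, a), pair(b, pair(pair(a, b), a)))   [R6 at 1.1]
3. m(m(a, pair(a, b), pair(b, q(a))), pair(a, a), pair(b, pair(pair(a, b), a)))  →  m(q(a), pair(a, a), pair(b, pair(pair(a, b), a)))   [R6 at 1]
4. m(q(a), pair(a, a), pair(b, pair(pair(a, b), a)))  →  m(a, pair(a, a), pair(b, pair(pair(a, b), a)))   [R1 at 1]
5. m(a, pair(a, a), pair(b, pair(pair(a, b), a)))  →  pair(pair(a, b), a)   [R6 at ε]

pair(pair(a, b), a)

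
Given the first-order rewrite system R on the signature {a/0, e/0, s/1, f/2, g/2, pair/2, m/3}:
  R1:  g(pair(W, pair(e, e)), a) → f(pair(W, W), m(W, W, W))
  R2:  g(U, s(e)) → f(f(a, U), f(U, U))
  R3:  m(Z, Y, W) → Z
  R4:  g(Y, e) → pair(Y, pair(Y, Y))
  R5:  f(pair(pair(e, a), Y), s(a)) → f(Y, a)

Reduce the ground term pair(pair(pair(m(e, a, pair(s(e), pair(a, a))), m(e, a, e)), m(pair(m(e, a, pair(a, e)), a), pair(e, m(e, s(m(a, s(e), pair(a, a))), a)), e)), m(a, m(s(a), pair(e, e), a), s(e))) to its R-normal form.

1. pair(pair(pair(m(e, a, pair(s(e), pair(a, a))), m(e, a, e)), m(pair(m(e, a, pair(a, e)), a), pair(e, m(e, s(m(a, s(e), pair(a, a))), a)), e)), m(a, m(s(a), pair(e, e), a), s(e)))  →  pair(pair(pair(e, m(e, a, e)), m(pair(m(e, a, pair(a, e)), a), pair(e, m(e, s(m(a, s(e), pair(a, a))), a)), e)), m(a, m(s(a), pair(e, e), a), s(e)))   [R3 at 1.1.1]
2. pair(pair(pair(e, m(e, a, e)), m(pair(m(e, a, pair(a, e)), a), pair(e, m(e, s(m(a, s(e), pair(a, a))), a)), e)), m(a, m(s(a), pair(e, e), a), s(e)))  →  pair(pair(pair(e, e), m(pair(m(e, a, pair(a, e)), a), pair(e, m(e, s(m(a, s(e), pair(a, a))), a)), e)), m(a, m(s(a), pair(e, e), a), s(e)))   [R3 at 1.1.2]
3. pair(pair(pair(e, e), m(pair(m(e, a, pair(a, e)), a), pair(e, m(e, s(m(a, s(e), pair(a, a))), a)), e)), m(a, m(s(a), pair(e, e), a), s(e)))  →  pair(pair(pair(e, e), pair(m(e, a, pair(a, e)), a)), m(a, m(s(a), pair(e, e), a), s(e)))   [R3 at 1.2]
4. pair(pair(pair(e, e), pair(m(e, a, pair(a, e)), a)), m(a, m(s(a), pair(e, e), a), s(e)))  →  pair(pair(pair(e, e), pair(e, a)), m(a, m(s(a), pair(e, e), a), s(e)))   [R3 at 1.2.1]
5. pair(pair(pair(e, e), pair(e, a)), m(a, m(s(a), pair(e, e), a), s(e)))  →  pair(pair(pair(e, e), pair(e, a)), a)   [R3 at 2]

pair(pair(pair(e, e), pair(e, a)), a)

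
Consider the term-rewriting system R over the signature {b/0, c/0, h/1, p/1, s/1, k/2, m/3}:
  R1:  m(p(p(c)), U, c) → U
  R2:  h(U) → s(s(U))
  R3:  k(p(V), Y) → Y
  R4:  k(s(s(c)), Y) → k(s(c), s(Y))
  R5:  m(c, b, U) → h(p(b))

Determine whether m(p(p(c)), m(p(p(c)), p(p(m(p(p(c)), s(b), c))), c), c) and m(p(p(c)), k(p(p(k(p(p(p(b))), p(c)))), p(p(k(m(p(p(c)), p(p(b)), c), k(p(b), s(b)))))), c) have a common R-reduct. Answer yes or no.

yes — NF(t₁) = p(p(s(b))), NF(t₂) = p(p(s(b)))

Reduce t₁ = m(p(p(c)), m(p(p(c)), p(p(m(p(p(c)), s(b), c))), c), c):
1. m(p(p(c)), m(p(p(c)), p(p(m(p(p(c)), s(b), c))), c), c)  →  m(p(p(c)), p(p(m(p(p(c)), s(b), c))), c)   [R1 at ε]
2. m(p(p(c)), p(p(m(p(p(c)), s(b), c))), c)  →  p(p(m(p(p(c)), s(b), c)))   [R1 at ε]
3. p(p(m(p(p(c)), s(b), c)))  →  p(p(s(b)))   [R1 at 1.1]

Reduce t₂ = m(p(p(c)), k(p(p(k(p(p(p(b))), p(c)))), p(p(k(m(p(p(c)), p(p(b)), c), k(p(b), s(b)))))), c):
1. m(p(p(c)), k(p(p(k(p(p(p(b))), p(c)))), p(p(k(m(p(p(c)), p(p(b)), c), k(p(b), s(b)))))), c)  →  k(p(p(k(p(p(p(b))), p(c)))), p(p(k(m(p(p(c)), p(p(b)), c), k(p(b), s(b))))))   [R1 at ε]
2. k(p(p(k(p(p(p(b))), p(c)))), p(p(k(m(p(p(c)), p(p(b)), c), k(p(b), s(b))))))  →  p(p(k(m(p(p(c)), p(p(b)), c), k(p(b), s(b)))))   [R3 at ε]
3. p(p(k(m(p(p(c)), p(p(b)), c), k(p(b), s(b)))))  →  p(p(k(p(p(b)), k(p(b), s(b)))))   [R1 at 1.1.1]
4. p(p(k(p(p(b)), k(p(b), s(b)))))  →  p(p(k(p(b), s(b))))   [R3 at 1.1]
5. p(p(k(p(b), s(b))))  →  p(p(s(b)))   [R3 at 1.1]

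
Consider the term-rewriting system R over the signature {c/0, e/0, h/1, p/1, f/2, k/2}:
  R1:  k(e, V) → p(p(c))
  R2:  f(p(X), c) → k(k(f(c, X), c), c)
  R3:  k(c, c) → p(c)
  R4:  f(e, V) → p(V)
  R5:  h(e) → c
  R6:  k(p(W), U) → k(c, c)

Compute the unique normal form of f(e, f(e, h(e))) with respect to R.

p(p(c))

1. f(e, f(e, h(e)))  →  p(f(e, h(e)))   [R4 at ε]
2. p(f(e, h(e)))  →  p(p(h(e)))   [R4 at 1]
3. p(p(h(e)))  →  p(p(c))   [R5 at 1.1]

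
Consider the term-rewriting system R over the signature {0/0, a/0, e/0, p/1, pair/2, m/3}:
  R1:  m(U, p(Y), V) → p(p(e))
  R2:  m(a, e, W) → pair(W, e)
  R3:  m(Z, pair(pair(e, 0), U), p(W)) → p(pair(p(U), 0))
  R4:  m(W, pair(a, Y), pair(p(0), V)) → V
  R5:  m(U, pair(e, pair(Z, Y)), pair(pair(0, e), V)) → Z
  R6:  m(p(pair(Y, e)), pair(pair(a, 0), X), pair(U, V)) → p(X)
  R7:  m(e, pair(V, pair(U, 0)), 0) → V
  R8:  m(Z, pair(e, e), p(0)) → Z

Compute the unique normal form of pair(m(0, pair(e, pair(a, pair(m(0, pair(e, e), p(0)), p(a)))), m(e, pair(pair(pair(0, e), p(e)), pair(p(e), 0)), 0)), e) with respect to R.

pair(a, e)

1. pair(m(0, pair(e, pair(a, pair(m(0, pair(e, e), p(0)), p(a)))), m(e, pair(pair(pair(0, e), p(e)), pair(p(e), 0)), 0)), e)  →  pair(m(0, pair(e, pair(a, pair(0, p(a)))), m(e, pair(pair(pair(0, e), p(e)), pair(p(e), 0)), 0)), e)   [R8 at 1.2.2.2.1]
2. pair(m(0, pair(e, pair(a, pair(0, p(a)))), m(e, pair(pair(pair(0, e), p(e)), pair(p(e), 0)), 0)), e)  →  pair(m(0, pair(e, pair(a, pair(0, p(a)))), pair(pair(0, e), p(e))), e)   [R7 at 1.3]
3. pair(m(0, pair(e, pair(a, pair(0, p(a)))), pair(pair(0, e), p(e))), e)  →  pair(a, e)   [R5 at 1]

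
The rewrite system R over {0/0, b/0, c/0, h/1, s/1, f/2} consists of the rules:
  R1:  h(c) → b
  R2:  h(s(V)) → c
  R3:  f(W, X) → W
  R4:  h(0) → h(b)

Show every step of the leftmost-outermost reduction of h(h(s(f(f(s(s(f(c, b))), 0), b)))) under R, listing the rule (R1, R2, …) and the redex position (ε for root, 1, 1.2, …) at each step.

1. h(h(s(f(f(s(s(f(c, b))), 0), b))))  →  h(c)   [R2 at 1]
2. h(c)  →  b   [R1 at ε]

b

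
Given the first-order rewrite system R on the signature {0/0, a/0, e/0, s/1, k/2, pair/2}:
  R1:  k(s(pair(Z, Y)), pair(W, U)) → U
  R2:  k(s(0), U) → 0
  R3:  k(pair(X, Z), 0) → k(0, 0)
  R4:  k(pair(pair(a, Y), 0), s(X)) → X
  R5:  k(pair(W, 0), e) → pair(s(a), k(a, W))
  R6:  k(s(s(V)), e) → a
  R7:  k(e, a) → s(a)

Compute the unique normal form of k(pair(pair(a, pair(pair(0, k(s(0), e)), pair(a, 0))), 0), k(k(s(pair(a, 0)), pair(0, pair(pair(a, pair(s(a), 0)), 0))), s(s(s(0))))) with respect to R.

1. k(pair(pair(a, pair(pair(0, k(s(0), e)), pair(a, 0))), 0), k(k(s(pair(a, 0)), pair(0, pair(pair(a, pair(s(a), 0)), 0))), s(s(s(0)))))  →  k(pair(pair(a, pair(pair(0, 0), pair(a, 0))), 0), k(k(s(pair(a, 0)), pair(0, pair(pair(a, pair(s(a), 0)), 0))), s(s(s(0)))))   [R2 at 1.1.2.1.2]
2. k(pair(pair(a, pair(pair(0, 0), pair(a, 0))), 0), k(k(s(pair(a, 0)), pair(0, pair(pair(a, pair(s(a), 0)), 0))), s(s(s(0)))))  →  k(pair(pair(a, pair(pair(0, 0), pair(a, 0))), 0), k(pair(pair(a, pair(s(a), 0)), 0), s(s(s(0)))))   [R1 at 2.1]
3. k(pair(pair(a, pair(pair(0, 0), pair(a, 0))), 0), k(pair(pair(a, pair(s(a), 0)), 0), s(s(s(0)))))  →  k(pair(pair(a, pair(pair(0, 0), pair(a, 0))), 0), s(s(0)))   [R4 at 2]
4. k(pair(pair(a, pair(pair(0, 0), pair(a, 0))), 0), s(s(0)))  →  s(0)   [R4 at ε]

s(0)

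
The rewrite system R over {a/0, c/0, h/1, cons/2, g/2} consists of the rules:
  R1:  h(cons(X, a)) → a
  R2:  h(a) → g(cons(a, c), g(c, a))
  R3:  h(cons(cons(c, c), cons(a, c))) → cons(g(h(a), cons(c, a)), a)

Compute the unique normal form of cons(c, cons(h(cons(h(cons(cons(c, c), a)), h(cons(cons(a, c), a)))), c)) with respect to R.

cons(c, cons(a, c))

1. cons(c, cons(h(cons(h(cons(cons(c, c), a)), h(cons(cons(a, c), a)))), c))  →  cons(c, cons(h(cons(a, h(cons(cons(a, c), a)))), c))   [R1 at 2.1.1.1]
2. cons(c, cons(h(cons(a, h(cons(cons(a, c), a)))), c))  →  cons(c, cons(h(cons(a, a)), c))   [R1 at 2.1.1.2]
3. cons(c, cons(h(cons(a, a)), c))  →  cons(c, cons(a, c))   [R1 at 2.1]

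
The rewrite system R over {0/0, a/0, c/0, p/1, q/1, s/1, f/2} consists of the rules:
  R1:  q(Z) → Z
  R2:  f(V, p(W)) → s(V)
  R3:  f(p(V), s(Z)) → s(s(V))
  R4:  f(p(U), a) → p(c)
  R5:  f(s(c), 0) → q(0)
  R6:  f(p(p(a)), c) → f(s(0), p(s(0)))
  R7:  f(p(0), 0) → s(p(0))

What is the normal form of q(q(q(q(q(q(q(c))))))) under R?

1. q(q(q(q(q(q(q(c)))))))  →  q(q(q(q(q(q(c))))))   [R1 at ε]
2. q(q(q(q(q(q(c))))))  →  q(q(q(q(q(c)))))   [R1 at ε]
3. q(q(q(q(q(c)))))  →  q(q(q(q(c))))   [R1 at ε]
4. q(q(q(q(c))))  →  q(q(q(c)))   [R1 at ε]
5. q(q(q(c)))  →  q(q(c))   [R1 at ε]
6. q(q(c))  →  q(c)   [R1 at ε]
7. q(c)  →  c   [R1 at ε]

c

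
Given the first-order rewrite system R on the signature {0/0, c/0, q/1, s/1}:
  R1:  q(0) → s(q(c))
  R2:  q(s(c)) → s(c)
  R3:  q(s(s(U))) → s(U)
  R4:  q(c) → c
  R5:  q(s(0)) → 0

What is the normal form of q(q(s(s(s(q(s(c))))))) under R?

1. q(q(s(s(s(q(s(c)))))))  →  q(s(s(q(s(c)))))   [R3 at 1]
2. q(s(s(q(s(c)))))  →  s(q(s(c)))   [R3 at ε]
3. s(q(s(c)))  →  s(s(c))   [R2 at 1]

s(s(c))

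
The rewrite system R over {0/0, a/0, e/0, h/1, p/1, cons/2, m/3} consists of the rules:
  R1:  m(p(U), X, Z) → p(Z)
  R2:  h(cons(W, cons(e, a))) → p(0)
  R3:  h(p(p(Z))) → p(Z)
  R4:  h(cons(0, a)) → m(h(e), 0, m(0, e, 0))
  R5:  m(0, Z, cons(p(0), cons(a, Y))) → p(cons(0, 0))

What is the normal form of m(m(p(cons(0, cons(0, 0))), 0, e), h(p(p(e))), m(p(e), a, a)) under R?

1. m(m(p(cons(0, cons(0, 0))), 0, e), h(p(p(e))), m(p(e), a, a))  →  m(p(e), h(p(p(e))), m(p(e), a, a))   [R1 at 1]
2. m(p(e), h(p(p(e))), m(p(e), a, a))  →  p(m(p(e), a, a))   [R1 at ε]
3. p(m(p(e), a, a))  →  p(p(a))   [R1 at 1]

p(p(a))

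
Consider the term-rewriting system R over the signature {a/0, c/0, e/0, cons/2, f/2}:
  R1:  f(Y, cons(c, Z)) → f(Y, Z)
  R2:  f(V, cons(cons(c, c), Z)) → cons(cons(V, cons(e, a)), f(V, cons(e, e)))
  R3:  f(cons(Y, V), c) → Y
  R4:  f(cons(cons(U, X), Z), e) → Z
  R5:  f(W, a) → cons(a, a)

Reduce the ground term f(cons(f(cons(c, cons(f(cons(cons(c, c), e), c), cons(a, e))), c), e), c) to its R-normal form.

1. f(cons(f(cons(c, cons(f(cons(cons(c, c), e), c), cons(a, e))), c), e), c)  →  f(cons(c, cons(f(cons(cons(c, c), e), c), cons(a, e))), c)   [R3 at ε]
2. f(cons(c, cons(f(cons(cons(c, c), e), c), cons(a, e))), c)  →  c   [R3 at ε]

c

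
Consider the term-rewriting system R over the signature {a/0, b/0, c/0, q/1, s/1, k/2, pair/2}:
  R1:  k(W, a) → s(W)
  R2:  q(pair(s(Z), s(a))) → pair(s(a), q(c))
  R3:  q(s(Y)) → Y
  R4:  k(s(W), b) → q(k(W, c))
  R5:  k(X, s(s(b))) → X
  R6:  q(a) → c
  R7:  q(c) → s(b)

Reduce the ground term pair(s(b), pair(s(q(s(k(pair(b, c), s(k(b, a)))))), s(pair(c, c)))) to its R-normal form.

1. pair(s(b), pair(s(q(s(k(pair(b, c), s(k(b, a)))))), s(pair(c, c))))  →  pair(s(b), pair(s(k(pair(b, c), s(k(b, a)))), s(pair(c, c))))   [R3 at 2.1.1]
2. pair(s(b), pair(s(k(pair(b, c), s(k(b, a)))), s(pair(c, c))))  →  pair(s(b), pair(s(k(pair(b, c), s(s(b)))), s(pair(c, c))))   [R1 at 2.1.1.2.1]
3. pair(s(b), pair(s(k(pair(b, c), s(s(b)))), s(pair(c, c))))  →  pair(s(b), pair(s(pair(b, c)), s(pair(c, c))))   [R5 at 2.1.1]

pair(s(b), pair(s(pair(b, c)), s(pair(c, c))))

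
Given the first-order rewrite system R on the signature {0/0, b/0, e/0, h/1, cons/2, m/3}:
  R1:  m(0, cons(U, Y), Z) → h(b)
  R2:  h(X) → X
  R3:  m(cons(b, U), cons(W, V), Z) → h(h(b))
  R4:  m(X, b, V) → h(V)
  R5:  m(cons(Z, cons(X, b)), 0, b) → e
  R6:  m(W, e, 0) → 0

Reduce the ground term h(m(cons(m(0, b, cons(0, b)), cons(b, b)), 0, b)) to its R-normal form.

e

1. h(m(cons(m(0, b, cons(0, b)), cons(b, b)), 0, b))  →  m(cons(m(0, b, cons(0, b)), cons(b, b)), 0, b)   [R2 at ε]
2. m(cons(m(0, b, cons(0, b)), cons(b, b)), 0, b)  →  e   [R5 at ε]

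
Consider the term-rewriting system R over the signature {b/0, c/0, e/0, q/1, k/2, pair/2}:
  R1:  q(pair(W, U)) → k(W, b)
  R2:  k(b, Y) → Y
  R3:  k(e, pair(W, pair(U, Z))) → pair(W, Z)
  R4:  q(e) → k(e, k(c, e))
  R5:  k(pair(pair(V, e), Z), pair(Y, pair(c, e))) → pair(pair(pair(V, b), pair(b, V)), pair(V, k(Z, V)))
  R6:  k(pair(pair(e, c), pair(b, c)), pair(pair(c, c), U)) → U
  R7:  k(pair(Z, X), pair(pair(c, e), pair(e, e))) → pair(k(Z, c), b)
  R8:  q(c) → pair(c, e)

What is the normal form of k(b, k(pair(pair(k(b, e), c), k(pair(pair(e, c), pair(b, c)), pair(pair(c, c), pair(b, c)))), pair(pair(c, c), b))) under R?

1. k(b, k(pair(pair(k(b, e), c), k(pair(pair(e, c), pair(b, c)), pair(pair(c, c), pair(b, c)))), pair(pair(c, c), b)))  →  k(pair(pair(k(b, e), c), k(pair(pair(e, c), pair(b, c)), pair(pair(c, c), pair(b, c)))), pair(pair(c, c), b))   [R2 at ε]
2. k(pair(pair(k(b, e), c), k(pair(pair(e, c), pair(b, c)), pair(pair(c, c), pair(b, c)))), pair(pair(c, c), b))  →  k(pair(pair(e, c), k(pair(pair(e, c), pair(b, c)), pair(pair(c, c), pair(b, c)))), pair(pair(c, c), b))   [R2 at 1.1.1]
3. k(pair(pair(e, c), k(pair(pair(e, c), pair(b, c)), pair(pair(c, c), pair(b, c)))), pair(pair(c, c), b))  →  k(pair(pair(e, c), pair(b, c)), pair(pair(c, c), b))   [R6 at 1.2]
4. k(pair(pair(e, c), pair(b, c)), pair(pair(c, c), b))  →  b   [R6 at ε]

b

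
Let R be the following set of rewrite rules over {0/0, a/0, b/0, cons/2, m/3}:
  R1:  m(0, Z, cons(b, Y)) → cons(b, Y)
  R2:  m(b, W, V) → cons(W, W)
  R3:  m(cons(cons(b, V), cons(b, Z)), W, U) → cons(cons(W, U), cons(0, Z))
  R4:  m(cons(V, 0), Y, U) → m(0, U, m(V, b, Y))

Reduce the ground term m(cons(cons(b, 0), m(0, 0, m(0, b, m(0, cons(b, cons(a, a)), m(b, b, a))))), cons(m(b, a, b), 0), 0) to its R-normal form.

1. m(cons(cons(b, 0), m(0, 0, m(0, b, m(0, cons(b, cons(a, a)), m(b, b, a))))), cons(m(b, a, b), 0), 0)  →  m(cons(cons(b, 0), m(0, 0, m(0, b, m(0, cons(b, cons(a, a)), cons(b, b))))), cons(m(b, a, b), 0), 0)   [R2 at 1.2.3.3.3]
2. m(cons(cons(b, 0), m(0, 0, m(0, b, m(0, cons(b, cons(a, a)), cons(b, b))))), cons(m(b, a, b), 0), 0)  →  m(cons(cons(b, 0), m(0, 0, m(0, b, cons(b, b)))), cons(m(b, a, b), 0), 0)   [R1 at 1.2.3.3]
3. m(cons(cons(b, 0), m(0, 0, m(0, b, cons(b, b)))), cons(m(b, a, b), 0), 0)  →  m(cons(cons(b, 0), m(0, 0, cons(b, b))), cons(m(b, a, b), 0), 0)   [R1 at 1.2.3]
4. m(cons(cons(b, 0), m(0, 0, cons(b, b))), cons(m(b, a, b), 0), 0)  →  m(cons(cons(b, 0), cons(b, b)), cons(m(b, a, b), 0), 0)   [R1 at 1.2]
5. m(cons(cons(b, 0), cons(b, b)), cons(m(b, a, b), 0), 0)  →  cons(cons(cons(m(b, a, b), 0), 0), cons(0, b))   [R3 at ε]
6. cons(cons(cons(m(b, a, b), 0), 0), cons(0, b))  →  cons(cons(cons(cons(a, a), 0), 0), cons(0, b))   [R2 at 1.1.1]

cons(cons(cons(cons(a, a), 0), 0), cons(0, b))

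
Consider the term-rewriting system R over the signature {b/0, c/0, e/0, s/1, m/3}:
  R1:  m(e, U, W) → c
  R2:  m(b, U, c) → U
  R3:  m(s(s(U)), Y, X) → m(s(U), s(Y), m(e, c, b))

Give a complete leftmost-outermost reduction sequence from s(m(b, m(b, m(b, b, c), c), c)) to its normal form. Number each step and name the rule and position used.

1. s(m(b, m(b, m(b, b, c), c), c))  →  s(m(b, m(b, b, c), c))   [R2 at 1]
2. s(m(b, m(b, b, c), c))  →  s(m(b, b, c))   [R2 at 1]
3. s(m(b, b, c))  →  s(b)   [R2 at 1]

s(b)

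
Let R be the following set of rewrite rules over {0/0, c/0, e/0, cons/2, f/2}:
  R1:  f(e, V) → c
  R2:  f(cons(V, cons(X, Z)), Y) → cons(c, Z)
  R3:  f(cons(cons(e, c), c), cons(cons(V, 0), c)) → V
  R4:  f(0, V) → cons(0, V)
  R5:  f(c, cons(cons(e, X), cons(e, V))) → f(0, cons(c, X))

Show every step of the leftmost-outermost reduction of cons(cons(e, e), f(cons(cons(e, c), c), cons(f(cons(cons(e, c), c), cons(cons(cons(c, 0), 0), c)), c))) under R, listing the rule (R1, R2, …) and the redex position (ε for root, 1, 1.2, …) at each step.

1. cons(cons(e, e), f(cons(cons(e, c), c), cons(f(cons(cons(e, c), c), cons(cons(cons(c, 0), 0), c)), c)))  →  cons(cons(e, e), f(cons(cons(e, c), c), cons(cons(c, 0), c)))   [R3 at 2.2.1]
2. cons(cons(e, e), f(cons(cons(e, c), c), cons(cons(c, 0), c)))  →  cons(cons(e, e), c)   [R3 at 2]

cons(cons(e, e), c)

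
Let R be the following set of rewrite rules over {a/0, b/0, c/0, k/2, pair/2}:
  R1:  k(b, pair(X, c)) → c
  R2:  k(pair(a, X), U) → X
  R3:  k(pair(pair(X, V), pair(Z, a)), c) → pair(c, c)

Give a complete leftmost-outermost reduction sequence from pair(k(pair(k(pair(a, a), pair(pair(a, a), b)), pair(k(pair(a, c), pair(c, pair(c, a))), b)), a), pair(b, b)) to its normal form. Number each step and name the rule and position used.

pair(pair(c, b), pair(b, b))

1. pair(k(pair(k(pair(a, a), pair(pair(a, a), b)), pair(k(pair(a, c), pair(c, pair(c, a))), b)), a), pair(b, b))  →  pair(k(pair(a, pair(k(pair(a, c), pair(c, pair(c, a))), b)), a), pair(b, b))   [R2 at 1.1.1]
2. pair(k(pair(a, pair(k(pair(a, c), pair(c, pair(c, a))), b)), a), pair(b, b))  →  pair(pair(k(pair(a, c), pair(c, pair(c, a))), b), pair(b, b))   [R2 at 1]
3. pair(pair(k(pair(a, c), pair(c, pair(c, a))), b), pair(b, b))  →  pair(pair(c, b), pair(b, b))   [R2 at 1.1]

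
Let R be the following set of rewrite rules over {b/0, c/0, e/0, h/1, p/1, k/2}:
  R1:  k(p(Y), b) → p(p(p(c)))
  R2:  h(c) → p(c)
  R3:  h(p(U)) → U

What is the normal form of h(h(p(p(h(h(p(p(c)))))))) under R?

1. h(h(p(p(h(h(p(p(c))))))))  →  h(p(h(h(p(p(c))))))   [R3 at 1]
2. h(p(h(h(p(p(c))))))  →  h(h(p(p(c))))   [R3 at ε]
3. h(h(p(p(c))))  →  h(p(c))   [R3 at 1]
4. h(p(c))  →  c   [R3 at ε]

c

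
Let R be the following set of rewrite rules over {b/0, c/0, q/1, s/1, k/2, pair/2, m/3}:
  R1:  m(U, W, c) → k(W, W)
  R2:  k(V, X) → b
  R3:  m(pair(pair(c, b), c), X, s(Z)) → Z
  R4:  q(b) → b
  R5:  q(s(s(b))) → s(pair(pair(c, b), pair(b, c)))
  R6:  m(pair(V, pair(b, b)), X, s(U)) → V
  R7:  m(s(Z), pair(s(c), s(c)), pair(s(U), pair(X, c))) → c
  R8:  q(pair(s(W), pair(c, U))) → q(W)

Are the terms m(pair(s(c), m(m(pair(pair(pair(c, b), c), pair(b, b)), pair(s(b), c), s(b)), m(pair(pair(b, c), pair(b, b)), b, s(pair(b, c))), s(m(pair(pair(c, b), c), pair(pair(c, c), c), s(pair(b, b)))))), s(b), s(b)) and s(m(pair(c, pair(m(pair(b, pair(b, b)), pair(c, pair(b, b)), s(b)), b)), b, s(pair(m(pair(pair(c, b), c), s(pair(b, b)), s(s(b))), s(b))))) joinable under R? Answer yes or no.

yes — NF(t₁) = s(c), NF(t₂) = s(c)

Reduce t₁ = m(pair(s(c), m(m(pair(pair(pair(c, b), c), pair(b, b)), pair(s(b), c), s(b)), m(pair(pair(b, c), pair(b, b)), b, s(pair(b, c))), s(m(pair(pair(c, b), c), pair(pair(c, c), c), s(pair(b, b)))))), s(b), s(b)):
1. m(pair(s(c), m(m(pair(pair(pair(c, b), c), pair(b, b)), pair(s(b), c), s(b)), m(pair(pair(b, c), pair(b, b)), b, s(pair(b, c))), s(m(pair(pair(c, b), c), pair(pair(c, c), c), s(pair(b, b)))))), s(b), s(b))  →  m(pair(s(c), m(pair(pair(c, b), c), m(pair(pair(b, c), pair(b, b)), b, s(pair(b, c))), s(m(pair(pair(c, b), c), pair(pair(c, c), c), s(pair(b, b)))))), s(b), s(b))   [R6 at 1.2.1]
2. m(pair(s(c), m(pair(pair(c, b), c), m(pair(pair(b, c), pair(b, b)), b, s(pair(b, c))), s(m(pair(pair(c, b), c), pair(pair(c, c), c), s(pair(b, b)))))), s(b), s(b))  →  m(pair(s(c), m(pair(pair(c, b), c), pair(pair(c, c), c), s(pair(b, b)))), s(b), s(b))   [R3 at 1.2]
3. m(pair(s(c), m(pair(pair(c, b), c), pair(pair(c, c), c), s(pair(b, b)))), s(b), s(b))  →  m(pair(s(c), pair(b, b)), s(b), s(b))   [R3 at 1.2]
4. m(pair(s(c), pair(b, b)), s(b), s(b))  →  s(c)   [R6 at ε]

Reduce t₂ = s(m(pair(c, pair(m(pair(b, pair(b, b)), pair(c, pair(b, b)), s(b)), b)), b, s(pair(m(pair(pair(c, b), c), s(pair(b, b)), s(s(b))), s(b))))):
1. s(m(pair(c, pair(m(pair(b, pair(b, b)), pair(c, pair(b, b)), s(b)), b)), b, s(pair(m(pair(pair(c, b), c), s(pair(b, b)), s(s(b))), s(b)))))  →  s(m(pair(c, pair(b, b)), b, s(pair(m(pair(pair(c, b), c), s(pair(b, b)), s(s(b))), s(b)))))   [R6 at 1.1.2.1]
2. s(m(pair(c, pair(b, b)), b, s(pair(m(pair(pair(c, b), c), s(pair(b, b)), s(s(b))), s(b)))))  →  s(c)   [R6 at 1]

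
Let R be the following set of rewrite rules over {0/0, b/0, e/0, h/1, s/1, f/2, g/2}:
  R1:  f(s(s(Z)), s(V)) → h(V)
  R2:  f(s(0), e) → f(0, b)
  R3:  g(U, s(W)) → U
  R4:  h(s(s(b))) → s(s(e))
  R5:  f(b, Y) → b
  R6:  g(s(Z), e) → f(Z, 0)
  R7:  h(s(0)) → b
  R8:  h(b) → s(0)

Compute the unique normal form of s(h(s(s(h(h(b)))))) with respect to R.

1. s(h(s(s(h(h(b))))))  →  s(h(s(s(h(s(0))))))   [R8 at 1.1.1.1.1]
2. s(h(s(s(h(s(0))))))  →  s(h(s(s(b))))   [R7 at 1.1.1.1]
3. s(h(s(s(b))))  →  s(s(s(e)))   [R4 at 1]

s(s(s(e)))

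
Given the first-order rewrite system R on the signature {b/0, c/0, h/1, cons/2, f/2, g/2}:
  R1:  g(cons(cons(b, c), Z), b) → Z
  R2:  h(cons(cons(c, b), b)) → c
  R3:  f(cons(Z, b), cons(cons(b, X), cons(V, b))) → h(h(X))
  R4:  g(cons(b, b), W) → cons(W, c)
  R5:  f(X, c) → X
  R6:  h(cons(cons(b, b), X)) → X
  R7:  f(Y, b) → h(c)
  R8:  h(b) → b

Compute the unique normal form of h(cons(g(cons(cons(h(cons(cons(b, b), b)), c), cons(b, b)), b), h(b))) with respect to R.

b

1. h(cons(g(cons(cons(h(cons(cons(b, b), b)), c), cons(b, b)), b), h(b)))  →  h(cons(g(cons(cons(b, c), cons(b, b)), b), h(b)))   [R6 at 1.1.1.1.1]
2. h(cons(g(cons(cons(b, c), cons(b, b)), b), h(b)))  →  h(cons(cons(b, b), h(b)))   [R1 at 1.1]
3. h(cons(cons(b, b), h(b)))  →  h(b)   [R6 at ε]
4. h(b)  →  b   [R8 at ε]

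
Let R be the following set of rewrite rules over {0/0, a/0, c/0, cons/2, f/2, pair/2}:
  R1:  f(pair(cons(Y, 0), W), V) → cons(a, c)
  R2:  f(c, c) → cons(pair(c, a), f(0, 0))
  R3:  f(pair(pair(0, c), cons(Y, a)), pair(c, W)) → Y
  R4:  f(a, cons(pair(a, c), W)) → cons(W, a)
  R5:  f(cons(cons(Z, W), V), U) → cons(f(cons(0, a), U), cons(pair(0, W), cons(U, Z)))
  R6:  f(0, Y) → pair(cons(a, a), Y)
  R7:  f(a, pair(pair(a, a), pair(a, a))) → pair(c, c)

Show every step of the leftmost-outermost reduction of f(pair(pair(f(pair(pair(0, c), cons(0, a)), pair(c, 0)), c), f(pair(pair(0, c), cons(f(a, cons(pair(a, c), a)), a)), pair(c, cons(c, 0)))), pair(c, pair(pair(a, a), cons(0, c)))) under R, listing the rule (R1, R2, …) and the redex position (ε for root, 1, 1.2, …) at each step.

1. f(pair(pair(f(pair(pair(0, c), cons(0, a)), pair(c, 0)), c), f(pair(pair(0, c), cons(f(a, cons(pair(a, c), a)), a)), pair(c, cons(c, 0)))), pair(c, pair(pair(a, a), cons(0, c))))  →  f(pair(pair(0, c), f(pair(pair(0, c), cons(f(a, cons(pair(a, c), a)), a)), pair(c, cons(c, 0)))), pair(c, pair(pair(a, a), cons(0, c))))   [R3 at 1.1.1]
2. f(pair(pair(0, c), f(pair(pair(0, c), cons(f(a, cons(pair(a, c), a)), a)), pair(c, cons(c, 0)))), pair(c, pair(pair(a, a), cons(0, c))))  →  f(pair(pair(0, c), f(a, cons(pair(a, c), a))), pair(c, pair(pair(a, a), cons(0, c))))   [R3 at 1.2]
3. f(pair(pair(0, c), f(a, cons(pair(a, c), a))), pair(c, pair(pair(a, a), cons(0, c))))  →  f(pair(pair(0, c), cons(a, a)), pair(c, pair(pair(a, a), cons(0, c))))   [R4 at 1.2]
4. f(pair(pair(0, c), cons(a, a)), pair(c, pair(pair(a, a), cons(0, c))))  →  a   [R3 at ε]

a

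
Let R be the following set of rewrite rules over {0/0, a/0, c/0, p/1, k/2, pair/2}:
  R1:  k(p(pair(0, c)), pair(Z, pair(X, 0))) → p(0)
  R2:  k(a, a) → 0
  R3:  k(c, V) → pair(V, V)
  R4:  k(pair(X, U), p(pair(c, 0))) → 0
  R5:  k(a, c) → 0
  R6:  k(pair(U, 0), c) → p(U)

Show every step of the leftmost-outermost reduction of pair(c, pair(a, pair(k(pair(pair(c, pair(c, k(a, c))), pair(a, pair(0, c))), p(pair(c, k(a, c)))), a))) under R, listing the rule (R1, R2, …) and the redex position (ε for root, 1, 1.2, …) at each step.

pair(c, pair(a, pair(0, a)))

1. pair(c, pair(a, pair(k(pair(pair(c, pair(c, k(a, c))), pair(a, pair(0, c))), p(pair(c, k(a, c)))), a)))  →  pair(c, pair(a, pair(k(pair(pair(c, pair(c, 0)), pair(a, pair(0, c))), p(pair(c, k(a, c)))), a)))   [R5 at 2.2.1.1.1.2.2]
2. pair(c, pair(a, pair(k(pair(pair(c, pair(c, 0)), pair(a, pair(0, c))), p(pair(c, k(a, c)))), a)))  →  pair(c, pair(a, pair(k(pair(pair(c, pair(c, 0)), pair(a, pair(0, c))), p(pair(c, 0))), a)))   [R5 at 2.2.1.2.1.2]
3. pair(c, pair(a, pair(k(pair(pair(c, pair(c, 0)), pair(a, pair(0, c))), p(pair(c, 0))), a)))  →  pair(c, pair(a, pair(0, a)))   [R4 at 2.2.1]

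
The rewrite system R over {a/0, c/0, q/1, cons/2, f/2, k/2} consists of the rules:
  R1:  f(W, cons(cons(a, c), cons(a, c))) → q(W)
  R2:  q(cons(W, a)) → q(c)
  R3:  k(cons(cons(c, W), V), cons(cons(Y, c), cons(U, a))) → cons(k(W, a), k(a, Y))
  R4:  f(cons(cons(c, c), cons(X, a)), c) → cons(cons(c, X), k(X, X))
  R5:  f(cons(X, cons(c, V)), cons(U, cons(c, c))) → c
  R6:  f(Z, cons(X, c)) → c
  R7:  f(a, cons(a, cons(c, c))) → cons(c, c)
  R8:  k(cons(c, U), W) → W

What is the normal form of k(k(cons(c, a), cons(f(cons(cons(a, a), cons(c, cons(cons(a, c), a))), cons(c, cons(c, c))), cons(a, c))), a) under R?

1. k(k(cons(c, a), cons(f(cons(cons(a, a), cons(c, cons(cons(a, c), a))), cons(c, cons(c, c))), cons(a, c))), a)  →  k(cons(f(cons(cons(a, a), cons(c, cons(cons(a, c), a))), cons(c, cons(c, c))), cons(a, c)), a)   [R8 at 1]
2. k(cons(f(cons(cons(a, a), cons(c, cons(cons(a, c), a))), cons(c, cons(c, c))), cons(a, c)), a)  →  k(cons(c, cons(a, c)), a)   [R5 at 1.1]
3. k(cons(c, cons(a, c)), a)  →  a   [R8 at ε]

a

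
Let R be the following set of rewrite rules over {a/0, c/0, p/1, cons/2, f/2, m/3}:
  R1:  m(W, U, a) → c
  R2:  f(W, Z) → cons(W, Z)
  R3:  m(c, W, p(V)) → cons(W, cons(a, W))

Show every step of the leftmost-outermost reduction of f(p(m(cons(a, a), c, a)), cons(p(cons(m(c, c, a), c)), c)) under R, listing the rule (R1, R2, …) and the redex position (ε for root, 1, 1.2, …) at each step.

cons(p(c), cons(p(cons(c, c)), c))

1. f(p(m(cons(a, a), c, a)), cons(p(cons(m(c, c, a), c)), c))  →  cons(p(m(cons(a, a), c, a)), cons(p(cons(m(c, c, a), c)), c))   [R2 at ε]
2. cons(p(m(cons(a, a), c, a)), cons(p(cons(m(c, c, a), c)), c))  →  cons(p(c), cons(p(cons(m(c, c, a), c)), c))   [R1 at 1.1]
3. cons(p(c), cons(p(cons(m(c, c, a), c)), c))  →  cons(p(c), cons(p(cons(c, c)), c))   [R1 at 2.1.1.1]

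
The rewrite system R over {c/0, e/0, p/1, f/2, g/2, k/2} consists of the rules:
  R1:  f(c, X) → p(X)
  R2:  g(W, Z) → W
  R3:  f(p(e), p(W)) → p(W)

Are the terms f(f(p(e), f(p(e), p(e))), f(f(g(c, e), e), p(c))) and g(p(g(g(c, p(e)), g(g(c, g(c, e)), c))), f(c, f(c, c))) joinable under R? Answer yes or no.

yes — NF(t₁) = p(c), NF(t₂) = p(c)

Reduce t₁ = f(f(p(e), f(p(e), p(e))), f(f(g(c, e), e), p(c))):
1. f(f(p(e), f(p(e), p(e))), f(f(g(c, e), e), p(c)))  →  f(f(p(e), p(e)), f(f(g(c, e), e), p(c)))   [R3 at 1.2]
2. f(f(p(e), p(e)), f(f(g(c, e), e), p(c)))  →  f(p(e), f(f(g(c, e), e), p(c)))   [R3 at 1]
3. f(p(e), f(f(g(c, e), e), p(c)))  →  f(p(e), f(f(c, e), p(c)))   [R2 at 2.1.1]
4. f(p(e), f(f(c, e), p(c)))  →  f(p(e), f(p(e), p(c)))   [R1 at 2.1]
5. f(p(e), f(p(e), p(c)))  →  f(p(e), p(c))   [R3 at 2]
6. f(p(e), p(c))  →  p(c)   [R3 at ε]

Reduce t₂ = g(p(g(g(c, p(e)), g(g(c, g(c, e)), c))), f(c, f(c, c))):
1. g(p(g(g(c, p(e)), g(g(c, g(c, e)), c))), f(c, f(c, c)))  →  p(g(g(c, p(e)), g(g(c, g(c, e)), c)))   [R2 at ε]
2. p(g(g(c, p(e)), g(g(c, g(c, e)), c)))  →  p(g(c, p(e)))   [R2 at 1]
3. p(g(c, p(e)))  →  p(c)   [R2 at 1]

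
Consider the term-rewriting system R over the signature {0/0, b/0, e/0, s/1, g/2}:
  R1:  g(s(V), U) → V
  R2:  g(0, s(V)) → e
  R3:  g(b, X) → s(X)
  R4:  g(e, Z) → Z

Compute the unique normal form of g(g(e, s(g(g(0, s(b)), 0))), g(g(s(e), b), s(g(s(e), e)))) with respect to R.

1. g(g(e, s(g(g(0, s(b)), 0))), g(g(s(e), b), s(g(s(e), e))))  →  g(s(g(g(0, s(b)), 0)), g(g(s(e), b), s(g(s(e), e))))   [R4 at 1]
2. g(s(g(g(0, s(b)), 0)), g(g(s(e), b), s(g(s(e), e))))  →  g(g(0, s(b)), 0)   [R1 at ε]
3. g(g(0, s(b)), 0)  →  g(e, 0)   [R2 at 1]
4. g(e, 0)  →  0   [R4 at ε]

0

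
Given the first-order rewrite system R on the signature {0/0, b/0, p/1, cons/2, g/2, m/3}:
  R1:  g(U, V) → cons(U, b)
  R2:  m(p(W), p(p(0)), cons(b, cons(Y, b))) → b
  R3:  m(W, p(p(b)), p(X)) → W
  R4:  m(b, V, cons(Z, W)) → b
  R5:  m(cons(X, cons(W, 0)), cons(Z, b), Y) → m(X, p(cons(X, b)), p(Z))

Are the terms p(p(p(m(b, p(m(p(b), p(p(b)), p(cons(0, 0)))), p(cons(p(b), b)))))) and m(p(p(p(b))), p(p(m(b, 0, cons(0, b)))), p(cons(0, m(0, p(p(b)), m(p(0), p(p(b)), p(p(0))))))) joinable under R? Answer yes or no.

Reduce t₁ = p(p(p(m(b, p(m(p(b), p(p(b)), p(cons(0, 0)))), p(cons(p(b), b)))))):
1. p(p(p(m(b, p(m(p(b), p(p(b)), p(cons(0, 0)))), p(cons(p(b), b))))))  →  p(p(p(m(b, p(p(b)), p(cons(p(b), b))))))   [R3 at 1.1.1.2.1]
2. p(p(p(m(b, p(p(b)), p(cons(p(b), b))))))  →  p(p(p(b)))   [R3 at 1.1.1]

Reduce t₂ = m(p(p(p(b))), p(p(m(b, 0, cons(0, b)))), p(cons(0, m(0, p(p(b)), m(p(0), p(p(b)), p(p(0))))))):
1. m(p(p(p(b))), p(p(m(b, 0, cons(0, b)))), p(cons(0, m(0, p(p(b)), m(p(0), p(p(b)), p(p(0)))))))  →  m(p(p(p(b))), p(p(b)), p(cons(0, m(0, p(p(b)), m(p(0), p(p(b)), p(p(0)))))))   [R4 at 2.1.1]
2. m(p(p(p(b))), p(p(b)), p(cons(0, m(0, p(p(b)), m(p(0), p(p(b)), p(p(0)))))))  →  p(p(p(b)))   [R3 at ε]

yes — NF(t₁) = p(p(p(b))), NF(t₂) = p(p(p(b)))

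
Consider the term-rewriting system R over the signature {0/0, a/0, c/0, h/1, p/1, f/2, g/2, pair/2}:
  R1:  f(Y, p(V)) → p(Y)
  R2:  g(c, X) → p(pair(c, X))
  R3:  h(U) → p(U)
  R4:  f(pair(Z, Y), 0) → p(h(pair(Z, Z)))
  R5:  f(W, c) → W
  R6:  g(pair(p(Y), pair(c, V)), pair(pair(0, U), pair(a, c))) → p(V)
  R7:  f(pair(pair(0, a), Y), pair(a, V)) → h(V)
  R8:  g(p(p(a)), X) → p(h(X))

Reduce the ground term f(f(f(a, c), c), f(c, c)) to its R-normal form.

1. f(f(f(a, c), c), f(c, c))  →  f(f(a, c), f(c, c))   [R5 at 1]
2. f(f(a, c), f(c, c))  →  f(a, f(c, c))   [R5 at 1]
3. f(a, f(c, c))  →  f(a, c)   [R5 at 2]
4. f(a, c)  →  a   [R5 at ε]

a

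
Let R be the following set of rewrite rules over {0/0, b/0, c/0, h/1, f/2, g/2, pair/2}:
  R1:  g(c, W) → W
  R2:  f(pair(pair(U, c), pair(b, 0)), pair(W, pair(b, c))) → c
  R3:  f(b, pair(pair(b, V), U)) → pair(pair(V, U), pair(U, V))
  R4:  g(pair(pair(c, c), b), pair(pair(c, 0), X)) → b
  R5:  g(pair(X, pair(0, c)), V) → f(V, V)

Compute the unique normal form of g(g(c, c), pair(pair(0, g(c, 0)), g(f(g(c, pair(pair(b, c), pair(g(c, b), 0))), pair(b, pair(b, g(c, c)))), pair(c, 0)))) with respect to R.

pair(pair(0, 0), pair(c, 0))

1. g(g(c, c), pair(pair(0, g(c, 0)), g(f(g(c, pair(pair(b, c), pair(g(c, b), 0))), pair(b, pair(b, g(c, c)))), pair(c, 0))))  →  g(c, pair(pair(0, g(c, 0)), g(f(g(c, pair(pair(b, c), pair(g(c, b), 0))), pair(b, pair(b, g(c, c)))), pair(c, 0))))   [R1 at 1]
2. g(c, pair(pair(0, g(c, 0)), g(f(g(c, pair(pair(b, c), pair(g(c, b), 0))), pair(b, pair(b, g(c, c)))), pair(c, 0))))  →  pair(pair(0, g(c, 0)), g(f(g(c, pair(pair(b, c), pair(g(c, b), 0))), pair(b, pair(b, g(c, c)))), pair(c, 0)))   [R1 at ε]
3. pair(pair(0, g(c, 0)), g(f(g(c, pair(pair(b, c), pair(g(c, b), 0))), pair(b, pair(b, g(c, c)))), pair(c, 0)))  →  pair(pair(0, 0), g(f(g(c, pair(pair(b, c), pair(g(c, b), 0))), pair(b, pair(b, g(c, c)))), pair(c, 0)))   [R1 at 1.2]
4. pair(pair(0, 0), g(f(g(c, pair(pair(b, c), pair(g(c, b), 0))), pair(b, pair(b, g(c, c)))), pair(c, 0)))  →  pair(pair(0, 0), g(f(pair(pair(b, c), pair(g(c, b), 0)), pair(b, pair(b, g(c, c)))), pair(c, 0)))   [R1 at 2.1.1]
5. pair(pair(0, 0), g(f(pair(pair(b, c), pair(g(c, b), 0)), pair(b, pair(b, g(c, c)))), pair(c, 0)))  →  pair(pair(0, 0), g(f(pair(pair(b, c), pair(b, 0)), pair(b, pair(b, g(c, c)))), pair(c, 0)))   [R1 at 2.1.1.2.1]
6. pair(pair(0, 0), g(f(pair(pair(b, c), pair(b, 0)), pair(b, pair(b, g(c, c)))), pair(c, 0)))  →  pair(pair(0, 0), g(f(pair(pair(b, c), pair(b, 0)), pair(b, pair(b, c))), pair(c, 0)))   [R1 at 2.1.2.2.2]
7. pair(pair(0, 0), g(f(pair(pair(b, c), pair(b, 0)), pair(b, pair(b, c))), pair(c, 0)))  →  pair(pair(0, 0), g(c, pair(c, 0)))   [R2 at 2.1]
8. pair(pair(0, 0), g(c, pair(c, 0)))  →  pair(pair(0, 0), pair(c, 0))   [R1 at 2]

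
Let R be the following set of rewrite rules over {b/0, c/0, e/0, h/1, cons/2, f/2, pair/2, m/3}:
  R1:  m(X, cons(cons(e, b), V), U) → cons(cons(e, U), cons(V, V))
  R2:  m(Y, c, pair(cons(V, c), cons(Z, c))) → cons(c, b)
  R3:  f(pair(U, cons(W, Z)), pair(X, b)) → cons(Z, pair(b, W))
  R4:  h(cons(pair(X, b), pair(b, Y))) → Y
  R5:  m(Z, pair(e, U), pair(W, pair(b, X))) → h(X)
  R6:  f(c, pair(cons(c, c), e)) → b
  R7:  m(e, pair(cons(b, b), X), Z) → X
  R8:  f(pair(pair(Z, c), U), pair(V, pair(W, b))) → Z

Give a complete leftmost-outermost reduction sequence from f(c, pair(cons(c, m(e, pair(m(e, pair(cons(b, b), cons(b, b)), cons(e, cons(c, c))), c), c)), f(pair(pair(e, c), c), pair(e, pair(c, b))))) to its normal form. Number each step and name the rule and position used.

b

1. f(c, pair(cons(c, m(e, pair(m(e, pair(cons(b, b), cons(b, b)), cons(e, cons(c, c))), c), c)), f(pair(pair(e, c), c), pair(e, pair(c, b)))))  →  f(c, pair(cons(c, m(e, pair(cons(b, b), c), c)), f(pair(pair(e, c), c), pair(e, pair(c, b)))))   [R7 at 2.1.2.2.1]
2. f(c, pair(cons(c, m(e, pair(cons(b, b), c), c)), f(pair(pair(e, c), c), pair(e, pair(c, b)))))  →  f(c, pair(cons(c, c), f(pair(pair(e, c), c), pair(e, pair(c, b)))))   [R7 at 2.1.2]
3. f(c, pair(cons(c, c), f(pair(pair(e, c), c), pair(e, pair(c, b)))))  →  f(c, pair(cons(c, c), e))   [R8 at 2.2]
4. f(c, pair(cons(c, c), e))  →  b   [R6 at ε]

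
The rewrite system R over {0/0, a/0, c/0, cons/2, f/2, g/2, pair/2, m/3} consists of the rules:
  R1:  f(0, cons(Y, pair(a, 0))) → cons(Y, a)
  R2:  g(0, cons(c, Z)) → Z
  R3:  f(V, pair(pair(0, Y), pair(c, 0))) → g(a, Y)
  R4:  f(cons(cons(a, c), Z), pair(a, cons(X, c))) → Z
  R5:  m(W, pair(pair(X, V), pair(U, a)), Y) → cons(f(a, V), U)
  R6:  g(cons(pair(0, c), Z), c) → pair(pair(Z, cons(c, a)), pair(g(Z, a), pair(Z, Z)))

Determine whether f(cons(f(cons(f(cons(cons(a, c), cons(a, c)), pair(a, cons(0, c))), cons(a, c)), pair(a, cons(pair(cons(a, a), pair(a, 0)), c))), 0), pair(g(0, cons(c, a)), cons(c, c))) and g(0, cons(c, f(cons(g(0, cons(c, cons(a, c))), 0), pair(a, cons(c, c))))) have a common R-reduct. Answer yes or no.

yes — NF(t₁) = 0, NF(t₂) = 0

Reduce t₁ = f(cons(f(cons(f(cons(cons(a, c), cons(a, c)), pair(a, cons(0, c))), cons(a, c)), pair(a, cons(pair(cons(a, a), pair(a, 0)), c))), 0), pair(g(0, cons(c, a)), cons(c, c))):
1. f(cons(f(cons(f(cons(cons(a, c), cons(a, c)), pair(a, cons(0, c))), cons(a, c)), pair(a, cons(pair(cons(a, a), pair(a, 0)), c))), 0), pair(g(0, cons(c, a)), cons(c, c)))  →  f(cons(f(cons(cons(a, c), cons(a, c)), pair(a, cons(pair(cons(a, a), pair(a, 0)), c))), 0), pair(g(0, cons(c, a)), cons(c, c)))   [R4 at 1.1.1.1]
2. f(cons(f(cons(cons(a, c), cons(a, c)), pair(a, cons(pair(cons(a, a), pair(a, 0)), c))), 0), pair(g(0, cons(c, a)), cons(c, c)))  →  f(cons(cons(a, c), 0), pair(g(0, cons(c, a)), cons(c, c)))   [R4 at 1.1]
3. f(cons(cons(a, c), 0), pair(g(0, cons(c, a)), cons(c, c)))  →  f(cons(cons(a, c), 0), pair(a, cons(c, c)))   [R2 at 2.1]
4. f(cons(cons(a, c), 0), pair(a, cons(c, c)))  →  0   [R4 at ε]

Reduce t₂ = g(0, cons(c, f(cons(g(0, cons(c, cons(a, c))), 0), pair(a, cons(c, c))))):
1. g(0, cons(c, f(cons(g(0, cons(c, cons(a, c))), 0), pair(a, cons(c, c)))))  →  f(cons(g(0, cons(c, cons(a, c))), 0), pair(a, cons(c, c)))   [R2 at ε]
2. f(cons(g(0, cons(c, cons(a, c))), 0), pair(a, cons(c, c)))  →  f(cons(cons(a, c), 0), pair(a, cons(c, c)))   [R2 at 1.1]
3. f(cons(cons(a, c), 0), pair(a, cons(c, c)))  →  0   [R4 at ε]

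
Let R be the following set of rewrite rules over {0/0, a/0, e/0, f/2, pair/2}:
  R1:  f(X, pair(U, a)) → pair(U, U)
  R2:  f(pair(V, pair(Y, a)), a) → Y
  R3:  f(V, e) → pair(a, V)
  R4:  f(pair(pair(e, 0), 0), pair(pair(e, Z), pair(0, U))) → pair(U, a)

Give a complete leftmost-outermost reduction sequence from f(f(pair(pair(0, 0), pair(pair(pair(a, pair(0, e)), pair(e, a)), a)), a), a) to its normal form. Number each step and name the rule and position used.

e

1. f(f(pair(pair(0, 0), pair(pair(pair(a, pair(0, e)), pair(e, a)), a)), a), a)  →  f(pair(pair(a, pair(0, e)), pair(e, a)), a)   [R2 at 1]
2. f(pair(pair(a, pair(0, e)), pair(e, a)), a)  →  e   [R2 at ε]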